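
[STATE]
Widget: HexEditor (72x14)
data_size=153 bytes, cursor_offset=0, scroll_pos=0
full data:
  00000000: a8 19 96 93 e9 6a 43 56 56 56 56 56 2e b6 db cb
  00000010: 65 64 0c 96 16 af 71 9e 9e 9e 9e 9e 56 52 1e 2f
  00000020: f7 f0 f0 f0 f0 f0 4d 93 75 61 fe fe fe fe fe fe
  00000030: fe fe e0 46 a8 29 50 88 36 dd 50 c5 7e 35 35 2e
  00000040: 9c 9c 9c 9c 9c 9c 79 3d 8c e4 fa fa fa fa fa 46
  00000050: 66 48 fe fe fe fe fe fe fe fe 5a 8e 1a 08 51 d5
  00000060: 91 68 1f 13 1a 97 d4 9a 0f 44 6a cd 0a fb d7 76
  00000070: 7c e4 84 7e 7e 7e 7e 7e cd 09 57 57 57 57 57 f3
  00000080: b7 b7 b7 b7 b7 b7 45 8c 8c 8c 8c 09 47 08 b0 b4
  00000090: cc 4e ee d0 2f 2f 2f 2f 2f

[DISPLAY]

00000000  A8 19 96 93 e9 6a 43 56  56 56 56 56 2e b6 db cb  |.....jCVVVV
00000010  65 64 0c 96 16 af 71 9e  9e 9e 9e 9e 56 52 1e 2f  |ed....q....
00000020  f7 f0 f0 f0 f0 f0 4d 93  75 61 fe fe fe fe fe fe  |......M.ua.
00000030  fe fe e0 46 a8 29 50 88  36 dd 50 c5 7e 35 35 2e  |...F.)P.6.P
00000040  9c 9c 9c 9c 9c 9c 79 3d  8c e4 fa fa fa fa fa 46  |......y=...
00000050  66 48 fe fe fe fe fe fe  fe fe 5a 8e 1a 08 51 d5  |fH........Z
00000060  91 68 1f 13 1a 97 d4 9a  0f 44 6a cd 0a fb d7 76  |.h.......Dj
00000070  7c e4 84 7e 7e 7e 7e 7e  cd 09 57 57 57 57 57 f3  ||..~~~~~..W
00000080  b7 b7 b7 b7 b7 b7 45 8c  8c 8c 8c 09 47 08 b0 b4  |......E....
00000090  cc 4e ee d0 2f 2f 2f 2f  2f                       |.N../////  
                                                                        
                                                                        
                                                                        
                                                                        


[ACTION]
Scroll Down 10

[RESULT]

00000090  cc 4e ee d0 2f 2f 2f 2f  2f                       |.N../////  
                                                                        
                                                                        
                                                                        
                                                                        
                                                                        
                                                                        
                                                                        
                                                                        
                                                                        
                                                                        
                                                                        
                                                                        
                                                                        


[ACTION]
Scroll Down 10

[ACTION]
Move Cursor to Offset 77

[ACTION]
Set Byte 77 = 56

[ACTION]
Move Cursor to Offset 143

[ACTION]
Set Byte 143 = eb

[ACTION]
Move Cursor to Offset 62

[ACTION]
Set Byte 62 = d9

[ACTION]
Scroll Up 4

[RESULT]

00000050  66 48 fe fe fe fe fe fe  fe fe 5a 8e 1a 08 51 d5  |fH........Z
00000060  91 68 1f 13 1a 97 d4 9a  0f 44 6a cd 0a fb d7 76  |.h.......Dj
00000070  7c e4 84 7e 7e 7e 7e 7e  cd 09 57 57 57 57 57 f3  ||..~~~~~..W
00000080  b7 b7 b7 b7 b7 b7 45 8c  8c 8c 8c 09 47 08 b0 eb  |......E....
00000090  cc 4e ee d0 2f 2f 2f 2f  2f                       |.N../////  
                                                                        
                                                                        
                                                                        
                                                                        
                                                                        
                                                                        
                                                                        
                                                                        
                                                                        


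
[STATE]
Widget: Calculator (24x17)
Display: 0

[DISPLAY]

                       0
┌───┬───┬───┬───┐       
│ 7 │ 8 │ 9 │ ÷ │       
├───┼───┼───┼───┤       
│ 4 │ 5 │ 6 │ × │       
├───┼───┼───┼───┤       
│ 1 │ 2 │ 3 │ - │       
├───┼───┼───┼───┤       
│ 0 │ . │ = │ + │       
├───┼───┼───┼───┤       
│ C │ MC│ MR│ M+│       
└───┴───┴───┴───┘       
                        
                        
                        
                        
                        


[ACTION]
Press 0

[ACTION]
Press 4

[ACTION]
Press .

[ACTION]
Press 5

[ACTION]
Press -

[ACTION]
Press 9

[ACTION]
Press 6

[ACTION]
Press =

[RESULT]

                   -91.5
┌───┬───┬───┬───┐       
│ 7 │ 8 │ 9 │ ÷ │       
├───┼───┼───┼───┤       
│ 4 │ 5 │ 6 │ × │       
├───┼───┼───┼───┤       
│ 1 │ 2 │ 3 │ - │       
├───┼───┼───┼───┤       
│ 0 │ . │ = │ + │       
├───┼───┼───┼───┤       
│ C │ MC│ MR│ M+│       
└───┴───┴───┴───┘       
                        
                        
                        
                        
                        


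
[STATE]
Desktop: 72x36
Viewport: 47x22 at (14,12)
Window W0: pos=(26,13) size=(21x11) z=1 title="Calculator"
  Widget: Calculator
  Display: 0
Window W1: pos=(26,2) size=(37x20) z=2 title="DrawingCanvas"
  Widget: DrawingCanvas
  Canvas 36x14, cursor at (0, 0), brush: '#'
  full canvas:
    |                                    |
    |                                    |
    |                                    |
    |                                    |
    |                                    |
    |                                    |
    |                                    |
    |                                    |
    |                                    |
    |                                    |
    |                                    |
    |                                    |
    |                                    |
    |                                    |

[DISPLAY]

            ┃                                  
            ┃                                  
            ┃                                  
            ┃                                  
            ┃                                  
            ┃                                  
            ┃                                  
            ┃                                  
            ┃                                  
            ┗━━━━━━━━━━━━━━━━━━━━━━━━━━━━━━━━━━
            ┃│ 1 │ 2 │ 3 │ - │  ┃              
            ┗━━━━━━━━━━━━━━━━━━━┛              
                                               
                                               
                                               
                                               
                                               
                                               
                                               
                                               
                                               
                                               


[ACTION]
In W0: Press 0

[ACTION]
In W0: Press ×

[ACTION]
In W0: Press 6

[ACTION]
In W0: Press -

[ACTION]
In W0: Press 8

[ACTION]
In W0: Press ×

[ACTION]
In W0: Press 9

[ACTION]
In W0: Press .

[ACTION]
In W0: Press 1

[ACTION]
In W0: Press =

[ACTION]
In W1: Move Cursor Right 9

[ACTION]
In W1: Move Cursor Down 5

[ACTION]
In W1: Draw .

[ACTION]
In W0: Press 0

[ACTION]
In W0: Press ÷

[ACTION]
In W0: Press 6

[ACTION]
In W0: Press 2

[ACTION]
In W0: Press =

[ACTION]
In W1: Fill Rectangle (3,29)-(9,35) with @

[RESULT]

            ┃                             @@@@@
            ┃                             @@@@@
            ┃                             @@@@@
            ┃                                  
            ┃                                  
            ┃                                  
            ┃                                  
            ┃                                  
            ┃                                  
            ┗━━━━━━━━━━━━━━━━━━━━━━━━━━━━━━━━━━
            ┃│ 1 │ 2 │ 3 │ - │  ┃              
            ┗━━━━━━━━━━━━━━━━━━━┛              
                                               
                                               
                                               
                                               
                                               
                                               
                                               
                                               
                                               
                                               


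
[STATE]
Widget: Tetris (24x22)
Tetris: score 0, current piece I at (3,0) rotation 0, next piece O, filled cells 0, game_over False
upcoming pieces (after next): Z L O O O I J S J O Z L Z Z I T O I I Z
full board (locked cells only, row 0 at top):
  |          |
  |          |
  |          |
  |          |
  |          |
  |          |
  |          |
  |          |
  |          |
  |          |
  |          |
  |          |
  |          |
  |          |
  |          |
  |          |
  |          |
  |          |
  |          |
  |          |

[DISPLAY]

   ████   │Next:        
          │▓▓           
          │▓▓           
          │             
          │             
          │             
          │Score:       
          │0            
          │             
          │             
          │             
          │             
          │             
          │             
          │             
          │             
          │             
          │             
          │             
          │             
          │             
          │             


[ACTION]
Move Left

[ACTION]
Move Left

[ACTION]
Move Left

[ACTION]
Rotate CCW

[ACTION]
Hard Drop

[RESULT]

    ▓▓    │Next:        
    ▓▓    │▓▓           
          │ ▓▓          
          │             
          │             
          │             
          │Score:       
          │0            
          │             
          │             
          │             
          │             
          │             
          │             
          │             
          │             
█         │             
█         │             
█         │             
█         │             
          │             
          │             


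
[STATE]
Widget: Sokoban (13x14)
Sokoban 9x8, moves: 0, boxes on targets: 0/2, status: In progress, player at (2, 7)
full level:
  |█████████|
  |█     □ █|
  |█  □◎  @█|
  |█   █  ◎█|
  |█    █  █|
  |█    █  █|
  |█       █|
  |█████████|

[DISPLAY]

█████████    
█     □ █    
█  □◎  @█    
█   █  ◎█    
█    █  █    
█    █  █    
█       █    
█████████    
Moves: 0  0/2
             
             
             
             
             


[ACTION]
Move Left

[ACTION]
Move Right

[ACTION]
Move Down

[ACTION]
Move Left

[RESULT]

█████████    
█     □ █    
█  □◎   █    
█   █ @◎█    
█    █  █    
█    █  █    
█       █    
█████████    
Moves: 4  0/2
             
             
             
             
             


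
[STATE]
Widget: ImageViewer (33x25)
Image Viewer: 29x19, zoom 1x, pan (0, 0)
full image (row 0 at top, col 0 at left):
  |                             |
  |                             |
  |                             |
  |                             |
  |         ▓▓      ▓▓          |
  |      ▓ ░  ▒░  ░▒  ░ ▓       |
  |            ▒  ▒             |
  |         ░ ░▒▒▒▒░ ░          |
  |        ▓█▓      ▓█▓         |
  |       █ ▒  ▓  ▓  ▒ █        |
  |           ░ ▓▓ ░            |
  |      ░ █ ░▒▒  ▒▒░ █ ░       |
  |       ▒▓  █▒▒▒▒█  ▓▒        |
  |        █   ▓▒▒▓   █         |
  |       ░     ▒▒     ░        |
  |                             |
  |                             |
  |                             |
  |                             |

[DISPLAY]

                                 
                                 
                                 
                                 
         ▓▓      ▓▓              
      ▓ ░  ▒░  ░▒  ░ ▓           
            ▒  ▒                 
         ░ ░▒▒▒▒░ ░              
        ▓█▓      ▓█▓             
       █ ▒  ▓  ▓  ▒ █            
           ░ ▓▓ ░                
      ░ █ ░▒▒  ▒▒░ █ ░           
       ▒▓  █▒▒▒▒█  ▓▒            
        █   ▓▒▒▓   █             
       ░     ▒▒     ░            
                                 
                                 
                                 
                                 
                                 
                                 
                                 
                                 
                                 
                                 


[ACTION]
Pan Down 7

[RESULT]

         ░ ░▒▒▒▒░ ░              
        ▓█▓      ▓█▓             
       █ ▒  ▓  ▓  ▒ █            
           ░ ▓▓ ░                
      ░ █ ░▒▒  ▒▒░ █ ░           
       ▒▓  █▒▒▒▒█  ▓▒            
        █   ▓▒▒▓   █             
       ░     ▒▒     ░            
                                 
                                 
                                 
                                 
                                 
                                 
                                 
                                 
                                 
                                 
                                 
                                 
                                 
                                 
                                 
                                 
                                 


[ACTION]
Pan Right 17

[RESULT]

 ░                               
▓█▓                              
 ▒ █                             
                                 
░ █ ░                            
  ▓▒                             
  █                              
   ░                             
                                 
                                 
                                 
                                 
                                 
                                 
                                 
                                 
                                 
                                 
                                 
                                 
                                 
                                 
                                 
                                 
                                 


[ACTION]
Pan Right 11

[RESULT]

                                 
                                 
                                 
                                 
                                 
                                 
                                 
                                 
                                 
                                 
                                 
                                 
                                 
                                 
                                 
                                 
                                 
                                 
                                 
                                 
                                 
                                 
                                 
                                 
                                 


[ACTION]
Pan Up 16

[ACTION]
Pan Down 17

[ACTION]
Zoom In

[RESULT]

      ▓▓██▓▓                     
  ▓▓    ▒▒  ██                   
  ▓▓    ▒▒  ██                   
▓▓  ░░                           
▓▓  ░░                           
  ▒▒▒▒░░  ██  ░░                 
  ▒▒▒▒░░  ██  ░░                 
▒▒▒▒██    ▓▓▒▒                   
▒▒▒▒██    ▓▓▒▒                   
▒▒▓▓      ██                     
▒▒▓▓      ██                     
▒▒          ░░                   
▒▒          ░░                   
                                 
                                 
                                 
                                 
                                 
                                 
                                 
                                 
                                 
                                 
                                 
                                 


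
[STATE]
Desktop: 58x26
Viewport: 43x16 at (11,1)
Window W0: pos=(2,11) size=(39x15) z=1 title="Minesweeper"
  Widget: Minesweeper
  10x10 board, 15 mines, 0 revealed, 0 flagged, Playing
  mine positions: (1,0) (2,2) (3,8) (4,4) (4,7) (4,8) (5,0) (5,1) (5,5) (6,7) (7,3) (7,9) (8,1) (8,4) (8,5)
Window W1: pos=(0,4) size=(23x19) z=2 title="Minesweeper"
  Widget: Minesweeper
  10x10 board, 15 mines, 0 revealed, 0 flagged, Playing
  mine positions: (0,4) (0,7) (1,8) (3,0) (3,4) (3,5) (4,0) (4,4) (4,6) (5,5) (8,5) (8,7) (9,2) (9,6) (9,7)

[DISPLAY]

                                           
                                           
                                           
━━━━━━━━━━━┓                               
er         ┃                               
───────────┨                               
           ┃                               
           ┃                               
           ┃                               
           ┃                               
           ┃━━━━━━━━━━━━━━━━━┓             
           ┃                 ┃             
           ┃─────────────────┨             
           ┃                 ┃             
           ┃                 ┃             
           ┃                 ┃             


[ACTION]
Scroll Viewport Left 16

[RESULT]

                                           
                                           
                                           
┏━━━━━━━━━━━━━━━━━━━━━┓                    
┃ Minesweeper         ┃                    
┠─────────────────────┨                    
┃■■■■■■■■■■           ┃                    
┃■■■■■■■■■■           ┃                    
┃■■■■■■■■■■           ┃                    
┃■■■■■■■■■■           ┃                    
┃■■■■■■■■■■           ┃━━━━━━━━━━━━━━━━━┓  
┃■■■■■■■■■■           ┃                 ┃  
┃■■■■■■■■■■           ┃─────────────────┨  
┃■■■■■■■■■■           ┃                 ┃  
┃■■■■■■■■■■           ┃                 ┃  
┃■■■■■■■■■■           ┃                 ┃  


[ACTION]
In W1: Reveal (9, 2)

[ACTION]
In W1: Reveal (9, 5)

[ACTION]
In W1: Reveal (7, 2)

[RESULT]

                                           
                                           
                                           
┏━━━━━━━━━━━━━━━━━━━━━┓                    
┃ Minesweeper         ┃                    
┠─────────────────────┨                    
┃■■■■✹■■✹■■           ┃                    
┃■■■■■■■■✹■           ┃                    
┃■■■■■■■■■■           ┃                    
┃✹■■■✹✹■■■■           ┃                    
┃✹■■■✹■✹■■■           ┃━━━━━━━━━━━━━━━━━┓  
┃■■■■■✹■■■■           ┃                 ┃  
┃■■■■■■■■■■           ┃─────────────────┨  
┃■■■■■■■■■■           ┃                 ┃  
┃■■■■■✹■✹■■           ┃                 ┃  
┃■■✹■■■✹✹■■           ┃                 ┃  


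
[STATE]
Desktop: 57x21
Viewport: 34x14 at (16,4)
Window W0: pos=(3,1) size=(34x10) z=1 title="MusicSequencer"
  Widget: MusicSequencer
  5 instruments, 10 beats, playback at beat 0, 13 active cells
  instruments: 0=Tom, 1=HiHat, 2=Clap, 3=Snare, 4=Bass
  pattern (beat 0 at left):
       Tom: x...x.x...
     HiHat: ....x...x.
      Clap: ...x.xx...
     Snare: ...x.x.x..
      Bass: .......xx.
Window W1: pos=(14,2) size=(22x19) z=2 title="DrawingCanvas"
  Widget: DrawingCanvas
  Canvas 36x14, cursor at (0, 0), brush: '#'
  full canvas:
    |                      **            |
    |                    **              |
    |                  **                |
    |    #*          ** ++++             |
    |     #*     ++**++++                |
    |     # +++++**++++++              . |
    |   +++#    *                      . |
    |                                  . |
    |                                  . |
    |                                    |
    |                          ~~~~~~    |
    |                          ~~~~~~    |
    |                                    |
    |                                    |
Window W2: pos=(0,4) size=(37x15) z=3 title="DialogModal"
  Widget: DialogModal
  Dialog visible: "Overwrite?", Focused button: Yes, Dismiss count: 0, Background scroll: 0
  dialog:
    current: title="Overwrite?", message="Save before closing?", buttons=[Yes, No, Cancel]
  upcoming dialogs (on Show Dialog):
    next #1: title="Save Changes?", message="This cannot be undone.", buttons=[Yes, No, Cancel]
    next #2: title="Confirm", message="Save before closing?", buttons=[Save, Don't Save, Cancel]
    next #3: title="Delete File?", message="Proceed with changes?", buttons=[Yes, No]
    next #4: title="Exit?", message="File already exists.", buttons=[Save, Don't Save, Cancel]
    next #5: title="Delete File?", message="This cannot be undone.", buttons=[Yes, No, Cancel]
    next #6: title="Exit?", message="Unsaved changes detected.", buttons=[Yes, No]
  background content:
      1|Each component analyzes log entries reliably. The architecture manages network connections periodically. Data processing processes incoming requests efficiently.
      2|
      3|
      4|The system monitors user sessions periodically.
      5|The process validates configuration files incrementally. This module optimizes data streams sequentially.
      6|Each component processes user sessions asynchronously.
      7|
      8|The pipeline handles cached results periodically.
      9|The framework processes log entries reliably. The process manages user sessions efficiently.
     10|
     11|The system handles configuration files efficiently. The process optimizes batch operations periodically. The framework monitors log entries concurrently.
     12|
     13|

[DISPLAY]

━━━━━━━━━━━━━━━━━━━━┓             
                    ┃             
────────────────────┨             
analyzes log entries┃             
                    ┃             
                    ┃             
─────────────┐ions p┃             
rwrite?      │ration┃             
ore closing? │ sessi┃             
o   Cancel   │      ┃             
─────────────┘esults┃             
rocesses log entries┃             
                    ┃             
les configuration fi┃             


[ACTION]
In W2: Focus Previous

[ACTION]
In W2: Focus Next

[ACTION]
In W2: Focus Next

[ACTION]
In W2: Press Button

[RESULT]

━━━━━━━━━━━━━━━━━━━━┓             
                    ┃             
────────────────────┨             
analyzes log entries┃             
                    ┃             
                    ┃             
tors user sessions p┃             
idates configuration┃             
processes user sessi┃             
                    ┃             
ndles cached results┃             
rocesses log entries┃             
                    ┃             
les configuration fi┃             


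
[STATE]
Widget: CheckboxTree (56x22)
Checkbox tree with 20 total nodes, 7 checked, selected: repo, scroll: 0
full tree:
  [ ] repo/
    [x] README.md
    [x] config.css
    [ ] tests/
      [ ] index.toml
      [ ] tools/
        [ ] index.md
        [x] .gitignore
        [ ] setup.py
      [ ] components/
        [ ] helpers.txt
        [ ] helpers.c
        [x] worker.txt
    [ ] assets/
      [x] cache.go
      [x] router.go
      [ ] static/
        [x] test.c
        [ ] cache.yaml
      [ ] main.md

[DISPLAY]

>[-] repo/                                              
   [x] README.md                                        
   [x] config.css                                       
   [-] tests/                                           
     [ ] index.toml                                     
     [-] tools/                                         
       [ ] index.md                                     
       [x] .gitignore                                   
       [ ] setup.py                                     
     [-] components/                                    
       [ ] helpers.txt                                  
       [ ] helpers.c                                    
       [x] worker.txt                                   
   [-] assets/                                          
     [x] cache.go                                       
     [x] router.go                                      
     [-] static/                                        
       [x] test.c                                       
       [ ] cache.yaml                                   
     [ ] main.md                                        
                                                        
                                                        


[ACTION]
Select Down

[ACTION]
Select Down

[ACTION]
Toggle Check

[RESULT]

 [-] repo/                                              
   [x] README.md                                        
>  [ ] config.css                                       
   [-] tests/                                           
     [ ] index.toml                                     
     [-] tools/                                         
       [ ] index.md                                     
       [x] .gitignore                                   
       [ ] setup.py                                     
     [-] components/                                    
       [ ] helpers.txt                                  
       [ ] helpers.c                                    
       [x] worker.txt                                   
   [-] assets/                                          
     [x] cache.go                                       
     [x] router.go                                      
     [-] static/                                        
       [x] test.c                                       
       [ ] cache.yaml                                   
     [ ] main.md                                        
                                                        
                                                        


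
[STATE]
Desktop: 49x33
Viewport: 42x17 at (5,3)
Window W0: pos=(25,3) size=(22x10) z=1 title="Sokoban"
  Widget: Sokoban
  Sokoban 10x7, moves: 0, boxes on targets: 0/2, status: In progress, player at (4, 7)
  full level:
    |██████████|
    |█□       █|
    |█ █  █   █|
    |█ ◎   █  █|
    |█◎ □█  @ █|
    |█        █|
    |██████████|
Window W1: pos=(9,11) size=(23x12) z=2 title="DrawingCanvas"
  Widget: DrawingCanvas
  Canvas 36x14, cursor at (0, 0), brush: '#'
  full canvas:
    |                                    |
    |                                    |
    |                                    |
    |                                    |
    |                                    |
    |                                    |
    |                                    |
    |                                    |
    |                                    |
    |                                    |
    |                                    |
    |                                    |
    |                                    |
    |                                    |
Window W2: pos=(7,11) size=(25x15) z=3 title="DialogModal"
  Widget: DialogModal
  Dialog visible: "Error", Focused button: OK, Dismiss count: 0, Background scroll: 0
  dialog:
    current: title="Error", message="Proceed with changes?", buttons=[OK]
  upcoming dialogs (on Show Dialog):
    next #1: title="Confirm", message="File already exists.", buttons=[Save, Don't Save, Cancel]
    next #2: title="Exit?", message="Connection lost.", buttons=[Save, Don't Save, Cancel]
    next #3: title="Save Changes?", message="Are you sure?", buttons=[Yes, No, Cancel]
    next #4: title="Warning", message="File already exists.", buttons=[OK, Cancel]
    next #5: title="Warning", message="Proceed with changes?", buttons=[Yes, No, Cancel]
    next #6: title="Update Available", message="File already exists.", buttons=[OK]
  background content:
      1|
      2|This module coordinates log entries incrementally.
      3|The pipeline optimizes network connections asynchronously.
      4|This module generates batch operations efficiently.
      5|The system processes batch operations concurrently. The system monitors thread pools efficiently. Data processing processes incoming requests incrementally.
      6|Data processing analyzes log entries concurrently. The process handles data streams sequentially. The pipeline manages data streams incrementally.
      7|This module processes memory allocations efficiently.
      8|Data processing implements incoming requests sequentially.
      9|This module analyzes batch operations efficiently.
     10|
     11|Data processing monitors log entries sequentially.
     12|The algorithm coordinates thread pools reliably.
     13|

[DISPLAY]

                    ┏━━━━━━━━━━━━━━━━━━━━┓
                    ┃ Sokoban            ┃
                    ┠────────────────────┨
                    ┃██████████          ┃
                    ┃█□       █          ┃
                    ┃█ █  █   █          ┃
                    ┃█ ◎   █  █          ┃
                    ┃█◎ □█  @ █          ┃
  ┏━━━━━━━━━━━━━━━━━━━━━━━┓   █          ┃
  ┃ DialogModal           ┃━━━━━━━━━━━━━━┛
  ┠───────────────────────┨               
  ┃                       ┃               
  ┃This module coordinates┃               
  ┃The pipeline optimizes ┃               
  ┃Th┌─────────────────┐ b┃               
  ┃Th│      Error      │ba┃               
  ┃Da│Proceed with chan│ze┃               


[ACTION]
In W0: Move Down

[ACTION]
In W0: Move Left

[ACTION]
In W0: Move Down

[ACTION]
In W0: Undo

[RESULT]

                    ┏━━━━━━━━━━━━━━━━━━━━┓
                    ┃ Sokoban            ┃
                    ┠────────────────────┨
                    ┃██████████          ┃
                    ┃█□       █          ┃
                    ┃█ █  █   █          ┃
                    ┃█ ◎   █  █          ┃
                    ┃█◎ □█    █          ┃
  ┏━━━━━━━━━━━━━━━━━━━━━━━┓ @ █          ┃
  ┃ DialogModal           ┃━━━━━━━━━━━━━━┛
  ┠───────────────────────┨               
  ┃                       ┃               
  ┃This module coordinates┃               
  ┃The pipeline optimizes ┃               
  ┃Th┌─────────────────┐ b┃               
  ┃Th│      Error      │ba┃               
  ┃Da│Proceed with chan│ze┃               


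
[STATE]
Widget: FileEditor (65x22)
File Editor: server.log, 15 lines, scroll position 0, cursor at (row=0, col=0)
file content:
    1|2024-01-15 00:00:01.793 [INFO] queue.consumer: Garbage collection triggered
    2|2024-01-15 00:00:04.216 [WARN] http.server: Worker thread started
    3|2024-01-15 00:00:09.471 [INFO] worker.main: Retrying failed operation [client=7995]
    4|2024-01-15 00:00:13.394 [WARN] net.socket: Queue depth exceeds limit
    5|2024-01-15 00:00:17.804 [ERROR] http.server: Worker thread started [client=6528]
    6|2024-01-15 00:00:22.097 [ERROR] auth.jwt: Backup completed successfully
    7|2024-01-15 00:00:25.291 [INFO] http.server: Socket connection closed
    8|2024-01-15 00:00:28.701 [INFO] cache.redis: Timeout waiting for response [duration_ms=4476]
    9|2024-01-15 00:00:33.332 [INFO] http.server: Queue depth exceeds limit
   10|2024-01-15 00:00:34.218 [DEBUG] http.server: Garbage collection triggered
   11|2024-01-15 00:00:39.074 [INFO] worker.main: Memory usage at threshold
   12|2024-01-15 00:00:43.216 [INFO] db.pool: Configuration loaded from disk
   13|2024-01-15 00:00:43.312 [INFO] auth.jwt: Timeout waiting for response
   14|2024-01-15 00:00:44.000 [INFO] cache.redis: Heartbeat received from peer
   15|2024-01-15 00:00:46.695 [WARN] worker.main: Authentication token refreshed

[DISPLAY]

█024-01-15 00:00:01.793 [INFO] queue.consumer: Garbage collectio▲
2024-01-15 00:00:04.216 [WARN] http.server: Worker thread starte█
2024-01-15 00:00:09.471 [INFO] worker.main: Retrying failed oper░
2024-01-15 00:00:13.394 [WARN] net.socket: Queue depth exceeds l░
2024-01-15 00:00:17.804 [ERROR] http.server: Worker thread start░
2024-01-15 00:00:22.097 [ERROR] auth.jwt: Backup completed succe░
2024-01-15 00:00:25.291 [INFO] http.server: Socket connection cl░
2024-01-15 00:00:28.701 [INFO] cache.redis: Timeout waiting for ░
2024-01-15 00:00:33.332 [INFO] http.server: Queue depth exceeds ░
2024-01-15 00:00:34.218 [DEBUG] http.server: Garbage collection ░
2024-01-15 00:00:39.074 [INFO] worker.main: Memory usage at thre░
2024-01-15 00:00:43.216 [INFO] db.pool: Configuration loaded fro░
2024-01-15 00:00:43.312 [INFO] auth.jwt: Timeout waiting for res░
2024-01-15 00:00:44.000 [INFO] cache.redis: Heartbeat received f░
2024-01-15 00:00:46.695 [WARN] worker.main: Authentication token░
                                                                ░
                                                                ░
                                                                ░
                                                                ░
                                                                ░
                                                                ░
                                                                ▼


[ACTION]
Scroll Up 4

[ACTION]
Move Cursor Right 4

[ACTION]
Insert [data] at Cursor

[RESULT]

2024data█01-15 00:00:01.793 [INFO] queue.consumer: Garbage colle▲
2024-01-15 00:00:04.216 [WARN] http.server: Worker thread starte█
2024-01-15 00:00:09.471 [INFO] worker.main: Retrying failed oper░
2024-01-15 00:00:13.394 [WARN] net.socket: Queue depth exceeds l░
2024-01-15 00:00:17.804 [ERROR] http.server: Worker thread start░
2024-01-15 00:00:22.097 [ERROR] auth.jwt: Backup completed succe░
2024-01-15 00:00:25.291 [INFO] http.server: Socket connection cl░
2024-01-15 00:00:28.701 [INFO] cache.redis: Timeout waiting for ░
2024-01-15 00:00:33.332 [INFO] http.server: Queue depth exceeds ░
2024-01-15 00:00:34.218 [DEBUG] http.server: Garbage collection ░
2024-01-15 00:00:39.074 [INFO] worker.main: Memory usage at thre░
2024-01-15 00:00:43.216 [INFO] db.pool: Configuration loaded fro░
2024-01-15 00:00:43.312 [INFO] auth.jwt: Timeout waiting for res░
2024-01-15 00:00:44.000 [INFO] cache.redis: Heartbeat received f░
2024-01-15 00:00:46.695 [WARN] worker.main: Authentication token░
                                                                ░
                                                                ░
                                                                ░
                                                                ░
                                                                ░
                                                                ░
                                                                ▼


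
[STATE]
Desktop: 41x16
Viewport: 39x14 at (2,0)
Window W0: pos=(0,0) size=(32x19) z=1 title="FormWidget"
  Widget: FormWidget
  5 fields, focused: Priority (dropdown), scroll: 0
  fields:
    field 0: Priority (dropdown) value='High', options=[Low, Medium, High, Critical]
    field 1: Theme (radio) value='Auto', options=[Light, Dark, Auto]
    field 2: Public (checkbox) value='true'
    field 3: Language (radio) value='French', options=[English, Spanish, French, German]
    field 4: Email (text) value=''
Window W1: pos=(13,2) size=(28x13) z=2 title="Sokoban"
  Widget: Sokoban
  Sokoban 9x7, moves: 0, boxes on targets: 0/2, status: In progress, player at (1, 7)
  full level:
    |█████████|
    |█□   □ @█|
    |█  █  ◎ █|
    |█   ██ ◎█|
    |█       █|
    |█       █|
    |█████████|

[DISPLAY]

━━━━━━━━━━━━━━━━━━━━━━━━━━━━━┓         
FormWidget                   ┃         
───────────┏━━━━━━━━━━━━━━━━━━━━━━━━━━┓
 Priority: ┃ Sokoban                  ┃
 Theme:    ┠──────────────────────────┨
 Public:   ┃█████████                 ┃
 Language: ┃█□   □ @█                 ┃
 Email:    ┃█  █  ◎ █                 ┃
           ┃█   ██ ◎█                 ┃
           ┃█       █                 ┃
           ┃█       █                 ┃
           ┃█████████                 ┃
           ┃Moves: 0  0/2             ┃
           ┃                          ┃


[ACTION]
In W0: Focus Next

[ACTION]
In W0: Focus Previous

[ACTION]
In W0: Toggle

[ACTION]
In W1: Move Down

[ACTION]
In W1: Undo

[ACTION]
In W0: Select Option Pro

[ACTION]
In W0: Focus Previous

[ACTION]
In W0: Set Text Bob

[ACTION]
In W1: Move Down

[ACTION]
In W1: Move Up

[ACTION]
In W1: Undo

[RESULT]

━━━━━━━━━━━━━━━━━━━━━━━━━━━━━┓         
FormWidget                   ┃         
───────────┏━━━━━━━━━━━━━━━━━━━━━━━━━━┓
 Priority: ┃ Sokoban                  ┃
 Theme:    ┠──────────────────────────┨
 Public:   ┃█████████                 ┃
 Language: ┃█□   □  █                 ┃
 Email:    ┃█  █  ◎@█                 ┃
           ┃█   ██ ◎█                 ┃
           ┃█       █                 ┃
           ┃█       █                 ┃
           ┃█████████                 ┃
           ┃Moves: 1  0/2             ┃
           ┃                          ┃
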